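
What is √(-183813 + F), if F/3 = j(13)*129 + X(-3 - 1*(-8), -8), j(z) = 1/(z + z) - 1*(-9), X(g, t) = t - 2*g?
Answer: 11*I*√1007682/26 ≈ 424.7*I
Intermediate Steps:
j(z) = 9 + 1/(2*z) (j(z) = 1/(2*z) + 9 = 9 + 1/(2*z))
F = 89541/26 (F = 3*((9 + (½)/13)*129 + (-8 - 2*(-3 - 1*(-8)))) = 3*((9 + (½)*(1/13))*129 + (-8 - 2*(-3 + 8))) = 3*((9 + 1/26)*129 + (-8 - 2*5)) = 3*((235/26)*129 + (-8 - 10)) = 3*(30315/26 - 18) = 3*(29847/26) = 89541/26 ≈ 3443.9)
√(-183813 + F) = √(-183813 + 89541/26) = √(-4689597/26) = 11*I*√1007682/26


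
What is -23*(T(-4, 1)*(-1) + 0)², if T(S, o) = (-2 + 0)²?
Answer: -368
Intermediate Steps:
T(S, o) = 4 (T(S, o) = (-2)² = 4)
-23*(T(-4, 1)*(-1) + 0)² = -23*(4*(-1) + 0)² = -23*(-4 + 0)² = -23*(-4)² = -23*16 = -368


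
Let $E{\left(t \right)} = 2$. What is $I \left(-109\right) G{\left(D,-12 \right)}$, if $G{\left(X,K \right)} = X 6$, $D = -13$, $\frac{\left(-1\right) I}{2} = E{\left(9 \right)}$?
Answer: $-34008$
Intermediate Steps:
$I = -4$ ($I = \left(-2\right) 2 = -4$)
$G{\left(X,K \right)} = 6 X$
$I \left(-109\right) G{\left(D,-12 \right)} = \left(-4\right) \left(-109\right) 6 \left(-13\right) = 436 \left(-78\right) = -34008$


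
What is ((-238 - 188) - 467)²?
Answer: 797449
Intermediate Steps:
((-238 - 188) - 467)² = (-426 - 467)² = (-893)² = 797449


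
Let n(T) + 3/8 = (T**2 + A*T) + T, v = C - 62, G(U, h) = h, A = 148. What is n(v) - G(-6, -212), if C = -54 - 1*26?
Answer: -6259/8 ≈ -782.38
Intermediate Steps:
C = -80 (C = -54 - 26 = -80)
v = -142 (v = -80 - 62 = -142)
n(T) = -3/8 + T**2 + 149*T (n(T) = -3/8 + ((T**2 + 148*T) + T) = -3/8 + (T**2 + 149*T) = -3/8 + T**2 + 149*T)
n(v) - G(-6, -212) = (-3/8 + (-142)**2 + 149*(-142)) - 1*(-212) = (-3/8 + 20164 - 21158) + 212 = -7955/8 + 212 = -6259/8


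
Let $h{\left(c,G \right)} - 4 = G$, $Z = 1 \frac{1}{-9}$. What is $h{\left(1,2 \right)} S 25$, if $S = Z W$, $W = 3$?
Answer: $-50$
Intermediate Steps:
$Z = - \frac{1}{9}$ ($Z = 1 \left(- \frac{1}{9}\right) = - \frac{1}{9} \approx -0.11111$)
$h{\left(c,G \right)} = 4 + G$
$S = - \frac{1}{3}$ ($S = \left(- \frac{1}{9}\right) 3 = - \frac{1}{3} \approx -0.33333$)
$h{\left(1,2 \right)} S 25 = \left(4 + 2\right) \left(- \frac{1}{3}\right) 25 = 6 \left(- \frac{1}{3}\right) 25 = \left(-2\right) 25 = -50$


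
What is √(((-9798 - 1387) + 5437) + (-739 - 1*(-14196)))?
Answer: √7709 ≈ 87.801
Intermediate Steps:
√(((-9798 - 1387) + 5437) + (-739 - 1*(-14196))) = √((-11185 + 5437) + (-739 + 14196)) = √(-5748 + 13457) = √7709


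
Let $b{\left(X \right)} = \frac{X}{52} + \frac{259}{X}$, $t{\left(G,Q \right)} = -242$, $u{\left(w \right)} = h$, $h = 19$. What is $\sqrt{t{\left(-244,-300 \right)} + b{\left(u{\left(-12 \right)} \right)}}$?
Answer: $\frac{i \sqrt{55640949}}{494} \approx 15.1 i$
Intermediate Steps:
$u{\left(w \right)} = 19$
$b{\left(X \right)} = \frac{259}{X} + \frac{X}{52}$ ($b{\left(X \right)} = X \frac{1}{52} + \frac{259}{X} = \frac{X}{52} + \frac{259}{X} = \frac{259}{X} + \frac{X}{52}$)
$\sqrt{t{\left(-244,-300 \right)} + b{\left(u{\left(-12 \right)} \right)}} = \sqrt{-242 + \left(\frac{259}{19} + \frac{1}{52} \cdot 19\right)} = \sqrt{-242 + \left(259 \cdot \frac{1}{19} + \frac{19}{52}\right)} = \sqrt{-242 + \left(\frac{259}{19} + \frac{19}{52}\right)} = \sqrt{-242 + \frac{13829}{988}} = \sqrt{- \frac{225267}{988}} = \frac{i \sqrt{55640949}}{494}$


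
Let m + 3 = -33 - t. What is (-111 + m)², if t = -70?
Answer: 5929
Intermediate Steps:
m = 34 (m = -3 + (-33 - 1*(-70)) = -3 + (-33 + 70) = -3 + 37 = 34)
(-111 + m)² = (-111 + 34)² = (-77)² = 5929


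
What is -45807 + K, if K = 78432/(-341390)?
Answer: -7819065081/170695 ≈ -45807.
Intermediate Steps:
K = -39216/170695 (K = 78432*(-1/341390) = -39216/170695 ≈ -0.22974)
-45807 + K = -45807 - 39216/170695 = -7819065081/170695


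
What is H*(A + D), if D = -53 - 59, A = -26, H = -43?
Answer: 5934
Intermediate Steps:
D = -112
H*(A + D) = -43*(-26 - 112) = -43*(-138) = 5934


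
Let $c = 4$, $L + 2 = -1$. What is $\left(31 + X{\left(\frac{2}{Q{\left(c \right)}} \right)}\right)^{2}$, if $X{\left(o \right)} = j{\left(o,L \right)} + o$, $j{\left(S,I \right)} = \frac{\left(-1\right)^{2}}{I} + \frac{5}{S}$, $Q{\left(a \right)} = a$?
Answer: $\frac{61009}{36} \approx 1694.7$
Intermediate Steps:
$L = -3$ ($L = -2 - 1 = -3$)
$j{\left(S,I \right)} = \frac{1}{I} + \frac{5}{S}$ ($j{\left(S,I \right)} = 1 \frac{1}{I} + \frac{5}{S} = \frac{1}{I} + \frac{5}{S}$)
$X{\left(o \right)} = - \frac{1}{3} + o + \frac{5}{o}$ ($X{\left(o \right)} = \left(\frac{1}{-3} + \frac{5}{o}\right) + o = \left(- \frac{1}{3} + \frac{5}{o}\right) + o = - \frac{1}{3} + o + \frac{5}{o}$)
$\left(31 + X{\left(\frac{2}{Q{\left(c \right)}} \right)}\right)^{2} = \left(31 + \left(- \frac{1}{3} + \frac{2}{4} + \frac{5}{2 \cdot \frac{1}{4}}\right)\right)^{2} = \left(31 + \left(- \frac{1}{3} + 2 \cdot \frac{1}{4} + \frac{5}{2 \cdot \frac{1}{4}}\right)\right)^{2} = \left(31 + \left(- \frac{1}{3} + \frac{1}{2} + 5 \frac{1}{\frac{1}{2}}\right)\right)^{2} = \left(31 + \left(- \frac{1}{3} + \frac{1}{2} + 5 \cdot 2\right)\right)^{2} = \left(31 + \left(- \frac{1}{3} + \frac{1}{2} + 10\right)\right)^{2} = \left(31 + \frac{61}{6}\right)^{2} = \left(\frac{247}{6}\right)^{2} = \frac{61009}{36}$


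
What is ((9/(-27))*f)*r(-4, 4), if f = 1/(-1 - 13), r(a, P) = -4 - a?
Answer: 0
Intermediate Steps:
f = -1/14 (f = 1/(-14) = -1/14 ≈ -0.071429)
((9/(-27))*f)*r(-4, 4) = ((9/(-27))*(-1/14))*(-4 - 1*(-4)) = ((9*(-1/27))*(-1/14))*(-4 + 4) = -1/3*(-1/14)*0 = (1/42)*0 = 0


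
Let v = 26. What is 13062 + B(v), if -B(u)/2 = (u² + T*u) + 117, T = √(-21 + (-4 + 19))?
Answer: 11476 - 52*I*√6 ≈ 11476.0 - 127.37*I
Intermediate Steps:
T = I*√6 (T = √(-21 + 15) = √(-6) = I*√6 ≈ 2.4495*I)
B(u) = -234 - 2*u² - 2*I*u*√6 (B(u) = -2*((u² + (I*√6)*u) + 117) = -2*((u² + I*u*√6) + 117) = -2*(117 + u² + I*u*√6) = -234 - 2*u² - 2*I*u*√6)
13062 + B(v) = 13062 + (-234 - 2*26² - 2*I*26*√6) = 13062 + (-234 - 2*676 - 52*I*√6) = 13062 + (-234 - 1352 - 52*I*√6) = 13062 + (-1586 - 52*I*√6) = 11476 - 52*I*√6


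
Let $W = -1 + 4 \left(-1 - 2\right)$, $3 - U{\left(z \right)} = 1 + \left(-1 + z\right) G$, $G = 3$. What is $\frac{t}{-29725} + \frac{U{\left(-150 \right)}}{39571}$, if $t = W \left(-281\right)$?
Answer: $- \frac{18718284}{168035425} \approx -0.11139$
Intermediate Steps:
$U{\left(z \right)} = 5 - 3 z$ ($U{\left(z \right)} = 3 - \left(1 + \left(-1 + z\right) 3\right) = 3 - \left(1 + \left(-3 + 3 z\right)\right) = 3 - \left(-2 + 3 z\right) = 5 - 3 z$)
$W = -13$ ($W = -1 + 4 \left(-1 - 2\right) = -1 + 4 \left(-3\right) = -1 - 12 = -13$)
$t = 3653$ ($t = \left(-13\right) \left(-281\right) = 3653$)
$\frac{t}{-29725} + \frac{U{\left(-150 \right)}}{39571} = \frac{3653}{-29725} + \frac{5 - -450}{39571} = 3653 \left(- \frac{1}{29725}\right) + \left(5 + 450\right) \frac{1}{39571} = - \frac{3653}{29725} + 455 \cdot \frac{1}{39571} = - \frac{3653}{29725} + \frac{65}{5653} = - \frac{18718284}{168035425}$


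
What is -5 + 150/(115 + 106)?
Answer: -955/221 ≈ -4.3213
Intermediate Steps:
-5 + 150/(115 + 106) = -5 + 150/221 = -955/221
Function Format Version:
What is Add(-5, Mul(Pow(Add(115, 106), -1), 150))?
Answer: Rational(-955, 221) ≈ -4.3213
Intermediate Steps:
Add(-5, Mul(Pow(Add(115, 106), -1), 150)) = Add(-5, Mul(Pow(221, -1), 150)) = Add(-5, Mul(Rational(1, 221), 150)) = Add(-5, Rational(150, 221)) = Rational(-955, 221)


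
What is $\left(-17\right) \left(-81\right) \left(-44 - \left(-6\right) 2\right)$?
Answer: $-44064$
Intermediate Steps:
$\left(-17\right) \left(-81\right) \left(-44 - \left(-6\right) 2\right) = 1377 \left(-44 - -12\right) = 1377 \left(-44 + 12\right) = 1377 \left(-32\right) = -44064$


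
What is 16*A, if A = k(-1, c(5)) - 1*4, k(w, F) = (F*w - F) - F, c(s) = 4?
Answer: -256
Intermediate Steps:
k(w, F) = -2*F + F*w (k(w, F) = (-F + F*w) - F = -2*F + F*w)
A = -16 (A = 4*(-2 - 1) - 1*4 = 4*(-3) - 4 = -12 - 4 = -16)
16*A = 16*(-16) = -256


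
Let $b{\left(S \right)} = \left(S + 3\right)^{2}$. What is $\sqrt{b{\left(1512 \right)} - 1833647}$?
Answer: $\sqrt{461578} \approx 679.4$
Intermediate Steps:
$b{\left(S \right)} = \left(3 + S\right)^{2}$
$\sqrt{b{\left(1512 \right)} - 1833647} = \sqrt{\left(3 + 1512\right)^{2} - 1833647} = \sqrt{1515^{2} - 1833647} = \sqrt{2295225 - 1833647} = \sqrt{461578}$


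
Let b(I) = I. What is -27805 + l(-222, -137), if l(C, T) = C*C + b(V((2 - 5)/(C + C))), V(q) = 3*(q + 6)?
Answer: 3181559/148 ≈ 21497.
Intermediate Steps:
V(q) = 18 + 3*q (V(q) = 3*(6 + q) = 18 + 3*q)
l(C, T) = 18 + C**2 - 9/(2*C) (l(C, T) = C*C + (18 + 3*((2 - 5)/(C + C))) = C**2 + (18 + 3*(-3*1/(2*C))) = C**2 + (18 + 3*(-3/(2*C))) = C**2 + (18 - 9/(2*C)) = 18 + C**2 - 9/(2*C))
-27805 + l(-222, -137) = -27805 + (18 + (-222)**2 - 9/2/(-222)) = -27805 + (18 + 49284 - 9/2*(-1/222)) = -27805 + (18 + 49284 + 3/148) = -27805 + 7296699/148 = 3181559/148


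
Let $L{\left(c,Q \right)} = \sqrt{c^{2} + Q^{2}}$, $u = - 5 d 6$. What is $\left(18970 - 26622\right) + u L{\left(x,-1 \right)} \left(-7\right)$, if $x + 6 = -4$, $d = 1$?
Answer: $-7652 + 210 \sqrt{101} \approx -5541.5$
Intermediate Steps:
$x = -10$ ($x = -6 - 4 = -10$)
$u = -30$ ($u = \left(-5\right) 1 \cdot 6 = \left(-5\right) 6 = -30$)
$L{\left(c,Q \right)} = \sqrt{Q^{2} + c^{2}}$
$\left(18970 - 26622\right) + u L{\left(x,-1 \right)} \left(-7\right) = \left(18970 - 26622\right) + - 30 \sqrt{\left(-1\right)^{2} + \left(-10\right)^{2}} \left(-7\right) = -7652 + - 30 \sqrt{1 + 100} \left(-7\right) = -7652 + - 30 \sqrt{101} \left(-7\right) = -7652 + 210 \sqrt{101}$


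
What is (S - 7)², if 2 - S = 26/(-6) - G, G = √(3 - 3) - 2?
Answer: 64/9 ≈ 7.1111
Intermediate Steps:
G = -2 (G = √0 - 2 = 0 - 2 = -2)
S = 13/3 (S = 2 - (26/(-6) - 1*(-2)) = 2 - (26*(-⅙) + 2) = 2 - (-13/3 + 2) = 2 - 1*(-7/3) = 2 + 7/3 = 13/3 ≈ 4.3333)
(S - 7)² = (13/3 - 7)² = (-8/3)² = 64/9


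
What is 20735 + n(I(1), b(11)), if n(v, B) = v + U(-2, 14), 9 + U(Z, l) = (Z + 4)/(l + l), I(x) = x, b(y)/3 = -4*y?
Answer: 290179/14 ≈ 20727.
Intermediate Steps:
b(y) = -12*y (b(y) = 3*(-4*y) = -12*y)
U(Z, l) = -9 + (4 + Z)/(2*l) (U(Z, l) = -9 + (Z + 4)/(l + l) = -9 + (4 + Z)/((2*l)) = -9 + (4 + Z)*(1/(2*l)) = -9 + (4 + Z)/(2*l))
n(v, B) = -125/14 + v (n(v, B) = v + (½)*(4 - 2 - 18*14)/14 = v + (½)*(1/14)*(4 - 2 - 252) = v + (½)*(1/14)*(-250) = v - 125/14 = -125/14 + v)
20735 + n(I(1), b(11)) = 20735 + (-125/14 + 1) = 20735 - 111/14 = 290179/14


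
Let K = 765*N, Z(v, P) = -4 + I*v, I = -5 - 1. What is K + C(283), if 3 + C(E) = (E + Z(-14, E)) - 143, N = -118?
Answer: -90053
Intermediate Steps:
I = -6
Z(v, P) = -4 - 6*v
C(E) = -66 + E (C(E) = -3 + ((E + (-4 - 6*(-14))) - 143) = -3 + ((E + (-4 + 84)) - 143) = -3 + ((E + 80) - 143) = -3 + ((80 + E) - 143) = -3 + (-63 + E) = -66 + E)
K = -90270 (K = 765*(-118) = -90270)
K + C(283) = -90270 + (-66 + 283) = -90270 + 217 = -90053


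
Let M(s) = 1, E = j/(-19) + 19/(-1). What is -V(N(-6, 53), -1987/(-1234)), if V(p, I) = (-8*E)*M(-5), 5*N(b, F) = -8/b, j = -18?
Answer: -2744/19 ≈ -144.42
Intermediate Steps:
N(b, F) = -8/(5*b) (N(b, F) = (-8/b)/5 = -8/(5*b))
E = -343/19 (E = -18/(-19) + 19/(-1) = -18*(-1/19) + 19*(-1) = 18/19 - 19 = -343/19 ≈ -18.053)
V(p, I) = 2744/19 (V(p, I) = -8*(-343/19)*1 = (2744/19)*1 = 2744/19)
-V(N(-6, 53), -1987/(-1234)) = -1*2744/19 = -2744/19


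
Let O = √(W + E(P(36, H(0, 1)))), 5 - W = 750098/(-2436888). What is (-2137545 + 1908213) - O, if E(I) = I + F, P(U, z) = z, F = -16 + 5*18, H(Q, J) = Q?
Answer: -229332 - 5*√1177408329135/609222 ≈ -2.2934e+5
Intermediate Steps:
F = 74 (F = -16 + 90 = 74)
W = 6467269/1218444 (W = 5 - 750098/(-2436888) = 5 - 750098*(-1)/2436888 = 5 - 1*(-375049/1218444) = 5 + 375049/1218444 = 6467269/1218444 ≈ 5.3078)
E(I) = 74 + I (E(I) = I + 74 = 74 + I)
O = 5*√1177408329135/609222 (O = √(6467269/1218444 + (74 + 0)) = √(6467269/1218444 + 74) = √(96632125/1218444) = 5*√1177408329135/609222 ≈ 8.9055)
(-2137545 + 1908213) - O = (-2137545 + 1908213) - 5*√1177408329135/609222 = -229332 - 5*√1177408329135/609222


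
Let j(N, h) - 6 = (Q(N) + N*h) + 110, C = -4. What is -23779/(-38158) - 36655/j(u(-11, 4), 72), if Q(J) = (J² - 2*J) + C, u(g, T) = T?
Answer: -694489829/7784232 ≈ -89.218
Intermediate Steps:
Q(J) = -4 + J² - 2*J (Q(J) = (J² - 2*J) - 4 = -4 + J² - 2*J)
j(N, h) = 112 + N² - 2*N + N*h (j(N, h) = 6 + (((-4 + N² - 2*N) + N*h) + 110) = 6 + ((-4 + N² - 2*N + N*h) + 110) = 6 + (106 + N² - 2*N + N*h) = 112 + N² - 2*N + N*h)
-23779/(-38158) - 36655/j(u(-11, 4), 72) = -23779/(-38158) - 36655/(112 + 4² - 2*4 + 4*72) = -23779*(-1/38158) - 36655/(112 + 16 - 8 + 288) = 23779/38158 - 36655/408 = -694489829/7784232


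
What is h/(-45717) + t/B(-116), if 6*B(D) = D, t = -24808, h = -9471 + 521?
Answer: 1701480554/1325793 ≈ 1283.4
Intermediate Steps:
h = -8950
B(D) = D/6
h/(-45717) + t/B(-116) = -8950/(-45717) - 24808/((⅙)*(-116)) = -8950*(-1/45717) - 24808/(-58/3) = 8950/45717 - 24808*(-3/58) = 8950/45717 + 37212/29 = 1701480554/1325793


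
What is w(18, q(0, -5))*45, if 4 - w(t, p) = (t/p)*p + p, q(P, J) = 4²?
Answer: -1350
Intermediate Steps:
q(P, J) = 16
w(t, p) = 4 - p - t (w(t, p) = 4 - ((t/p)*p + p) = 4 - (t + p) = 4 - (p + t) = 4 + (-p - t) = 4 - p - t)
w(18, q(0, -5))*45 = (4 - 1*16 - 1*18)*45 = (4 - 16 - 18)*45 = -30*45 = -1350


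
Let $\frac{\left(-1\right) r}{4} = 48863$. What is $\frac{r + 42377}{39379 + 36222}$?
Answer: $- \frac{153075}{75601} \approx -2.0248$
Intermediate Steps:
$r = -195452$ ($r = \left(-4\right) 48863 = -195452$)
$\frac{r + 42377}{39379 + 36222} = \frac{-195452 + 42377}{39379 + 36222} = - \frac{153075}{75601}$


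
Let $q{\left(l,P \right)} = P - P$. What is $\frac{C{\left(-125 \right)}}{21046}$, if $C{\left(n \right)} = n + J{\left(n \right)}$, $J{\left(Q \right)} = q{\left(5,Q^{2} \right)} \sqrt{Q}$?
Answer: $- \frac{125}{21046} \approx -0.0059394$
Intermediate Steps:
$q{\left(l,P \right)} = 0$
$J{\left(Q \right)} = 0$ ($J{\left(Q \right)} = 0 \sqrt{Q} = 0$)
$C{\left(n \right)} = n$ ($C{\left(n \right)} = n + 0 = n$)
$\frac{C{\left(-125 \right)}}{21046} = - \frac{125}{21046}$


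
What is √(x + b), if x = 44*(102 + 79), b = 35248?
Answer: 2*√10803 ≈ 207.88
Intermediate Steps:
x = 7964 (x = 44*181 = 7964)
√(x + b) = √(7964 + 35248) = √43212 = 2*√10803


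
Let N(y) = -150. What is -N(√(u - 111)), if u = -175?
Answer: 150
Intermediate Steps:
-N(√(u - 111)) = -1*(-150) = 150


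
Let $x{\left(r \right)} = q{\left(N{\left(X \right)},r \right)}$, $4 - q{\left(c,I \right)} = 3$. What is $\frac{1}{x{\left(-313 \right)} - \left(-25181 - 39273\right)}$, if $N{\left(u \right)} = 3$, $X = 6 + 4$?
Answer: $\frac{1}{64455} \approx 1.5515 \cdot 10^{-5}$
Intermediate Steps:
$X = 10$
$q{\left(c,I \right)} = 1$ ($q{\left(c,I \right)} = 4 - 3 = 1$)
$x{\left(r \right)} = 1$
$\frac{1}{x{\left(-313 \right)} - \left(-25181 - 39273\right)} = \frac{1}{1 - \left(-25181 - 39273\right)} = \frac{1}{1 + \left(25181 - -39273\right)} = \frac{1}{1 + \left(25181 + 39273\right)} = \frac{1}{1 + 64454} = \frac{1}{64455}$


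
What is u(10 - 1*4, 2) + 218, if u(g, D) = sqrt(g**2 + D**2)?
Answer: 218 + 2*sqrt(10) ≈ 224.32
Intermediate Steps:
u(g, D) = sqrt(D**2 + g**2)
u(10 - 1*4, 2) + 218 = sqrt(2**2 + (10 - 1*4)**2) + 218 = sqrt(4 + (10 - 4)**2) + 218 = sqrt(4 + 6**2) + 218 = sqrt(4 + 36) + 218 = sqrt(40) + 218 = 2*sqrt(10) + 218 = 218 + 2*sqrt(10)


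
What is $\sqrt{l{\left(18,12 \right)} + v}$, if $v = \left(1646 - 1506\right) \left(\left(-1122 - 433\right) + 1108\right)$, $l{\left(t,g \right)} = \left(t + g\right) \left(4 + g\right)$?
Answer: $30 i \sqrt{69} \approx 249.2 i$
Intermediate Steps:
$l{\left(t,g \right)} = \left(4 + g\right) \left(g + t\right)$ ($l{\left(t,g \right)} = \left(g + t\right) \left(4 + g\right) = \left(4 + g\right) \left(g + t\right)$)
$v = -62580$ ($v = 140 \left(\left(-1122 - 433\right) + 1108\right) = 140 \left(-1555 + 1108\right) = 140 \left(-447\right) = -62580$)
$\sqrt{l{\left(18,12 \right)} + v} = \sqrt{\left(12^{2} + 4 \cdot 12 + 4 \cdot 18 + 12 \cdot 18\right) - 62580} = \sqrt{\left(144 + 48 + 72 + 216\right) - 62580} = \sqrt{480 - 62580} = \sqrt{-62100} = 30 i \sqrt{69}$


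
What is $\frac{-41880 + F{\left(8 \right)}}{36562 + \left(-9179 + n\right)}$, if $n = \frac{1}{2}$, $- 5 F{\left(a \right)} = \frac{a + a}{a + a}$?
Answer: $- \frac{418802}{273835} \approx -1.5294$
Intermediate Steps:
$F{\left(a \right)} = - \frac{1}{5}$ ($F{\left(a \right)} = - \frac{\left(a + a\right) \frac{1}{a + a}}{5} = - \frac{2 a \frac{1}{2 a}}{5} = \left(- \frac{1}{5}\right) 1 = - \frac{1}{5}$)
$n = \frac{1}{2} \approx 0.5$
$\frac{-41880 + F{\left(8 \right)}}{36562 + \left(-9179 + n\right)} = \frac{-41880 - \frac{1}{5}}{36562 + \left(-9179 + \frac{1}{2}\right)} = - \frac{209401}{5 \left(36562 - \frac{18357}{2}\right)} = - \frac{209401}{5 \cdot \frac{54767}{2}} = \left(- \frac{209401}{5}\right) \frac{2}{54767} = - \frac{418802}{273835}$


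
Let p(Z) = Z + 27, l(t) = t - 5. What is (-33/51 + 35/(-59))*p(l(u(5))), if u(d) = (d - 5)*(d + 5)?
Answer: -27368/1003 ≈ -27.286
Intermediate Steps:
u(d) = (-5 + d)*(5 + d)
l(t) = -5 + t
p(Z) = 27 + Z
(-33/51 + 35/(-59))*p(l(u(5))) = (-33/51 + 35/(-59))*(27 + (-5 + (-25 + 5²))) = (-33*1/51 + 35*(-1/59))*(27 + (-5 + (-25 + 25))) = (-11/17 - 35/59)*(27 + (-5 + 0)) = -1244*(27 - 5)/1003 = -1244/1003*22 = -27368/1003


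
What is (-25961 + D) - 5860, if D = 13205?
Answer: -18616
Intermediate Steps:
(-25961 + D) - 5860 = (-25961 + 13205) - 5860 = -12756 - 5860 = -18616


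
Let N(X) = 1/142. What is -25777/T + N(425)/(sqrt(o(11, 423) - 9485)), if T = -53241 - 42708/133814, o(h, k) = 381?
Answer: 1724661739/3562216941 - I*sqrt(569)/323192 ≈ 0.48415 - 7.3807e-5*I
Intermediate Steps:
N(X) = 1/142
T = -3562216941/66907 (T = -53241 - 42708*1/133814 = -53241 - 21354/66907 = -3562216941/66907 ≈ -53241.)
-25777/T + N(425)/(sqrt(o(11, 423) - 9485)) = -25777/(-3562216941/66907) + 1/(142*(sqrt(381 - 9485))) = -25777*(-66907/3562216941) + 1/(142*(sqrt(-9104))) = 1724661739/3562216941 + 1/(142*((4*I*sqrt(569)))) = 1724661739/3562216941 + (-I*sqrt(569)/2276)/142 = 1724661739/3562216941 - I*sqrt(569)/323192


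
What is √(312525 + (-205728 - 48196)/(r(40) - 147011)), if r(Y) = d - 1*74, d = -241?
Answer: √1695844248653531/73663 ≈ 559.04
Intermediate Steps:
r(Y) = -315 (r(Y) = -241 - 1*74 = -241 - 74 = -315)
√(312525 + (-205728 - 48196)/(r(40) - 147011)) = √(312525 + (-205728 - 48196)/(-315 - 147011)) = √(312525 - 253924/(-147326)) = √(312525 - 253924*(-1/147326)) = √(312525 + 126962/73663) = √(23021656037/73663) = √1695844248653531/73663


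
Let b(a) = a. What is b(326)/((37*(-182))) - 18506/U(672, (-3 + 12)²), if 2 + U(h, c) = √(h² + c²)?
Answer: -199296387/1542560747 - 55518*√50905/458141 ≈ -27.470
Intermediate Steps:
U(h, c) = -2 + √(c² + h²) (U(h, c) = -2 + √(h² + c²) = -2 + √(c² + h²))
b(326)/((37*(-182))) - 18506/U(672, (-3 + 12)²) = 326/((37*(-182))) - 18506/(-2 + √(((-3 + 12)²)² + 672²)) = 326/(-6734) - 18506/(-2 + √((9²)² + 451584)) = 326*(-1/6734) - 18506/(-2 + √(81² + 451584)) = -163/3367 - 18506/(-2 + √(6561 + 451584)) = -163/3367 - 18506/(-2 + √458145) = -163/3367 - 18506/(-2 + 3*√50905)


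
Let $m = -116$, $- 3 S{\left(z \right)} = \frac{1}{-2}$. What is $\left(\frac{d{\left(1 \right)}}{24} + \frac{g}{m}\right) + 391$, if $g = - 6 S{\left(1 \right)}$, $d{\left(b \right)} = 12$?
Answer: $\frac{45415}{116} \approx 391.51$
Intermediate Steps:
$S{\left(z \right)} = \frac{1}{6}$ ($S{\left(z \right)} = - \frac{1}{3 \left(-2\right)} = \left(- \frac{1}{3}\right) \left(- \frac{1}{2}\right) = \frac{1}{6}$)
$g = -1$ ($g = \left(-6\right) \frac{1}{6} = -1$)
$\left(\frac{d{\left(1 \right)}}{24} + \frac{g}{m}\right) + 391 = \left(\frac{12}{24} - \frac{1}{-116}\right) + 391 = \left(12 \cdot \frac{1}{24} - - \frac{1}{116}\right) + 391 = \left(\frac{1}{2} + \frac{1}{116}\right) + 391 = \frac{59}{116} + 391 = \frac{45415}{116}$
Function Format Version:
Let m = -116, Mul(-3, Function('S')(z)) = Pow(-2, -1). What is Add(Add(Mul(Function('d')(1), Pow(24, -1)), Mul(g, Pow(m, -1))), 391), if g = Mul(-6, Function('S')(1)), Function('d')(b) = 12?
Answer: Rational(45415, 116) ≈ 391.51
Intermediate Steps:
Function('S')(z) = Rational(1, 6) (Function('S')(z) = Mul(Rational(-1, 3), Pow(-2, -1)) = Mul(Rational(-1, 3), Rational(-1, 2)) = Rational(1, 6))
g = -1 (g = Mul(-6, Rational(1, 6)) = -1)
Add(Add(Mul(Function('d')(1), Pow(24, -1)), Mul(g, Pow(m, -1))), 391) = Add(Add(Mul(12, Pow(24, -1)), Mul(-1, Pow(-116, -1))), 391) = Add(Add(Mul(12, Rational(1, 24)), Mul(-1, Rational(-1, 116))), 391) = Add(Add(Rational(1, 2), Rational(1, 116)), 391) = Add(Rational(59, 116), 391) = Rational(45415, 116)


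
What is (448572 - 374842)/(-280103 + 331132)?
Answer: 73730/51029 ≈ 1.4449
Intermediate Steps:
(448572 - 374842)/(-280103 + 331132) = 73730/51029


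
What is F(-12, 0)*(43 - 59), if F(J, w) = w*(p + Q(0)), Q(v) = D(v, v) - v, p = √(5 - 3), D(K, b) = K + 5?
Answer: 0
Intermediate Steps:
D(K, b) = 5 + K
p = √2 ≈ 1.4142
Q(v) = 5 (Q(v) = (5 + v) - v = 5)
F(J, w) = w*(5 + √2) (F(J, w) = w*(√2 + 5) = w*(5 + √2))
F(-12, 0)*(43 - 59) = (0*(5 + √2))*(43 - 59) = 0*(-16) = 0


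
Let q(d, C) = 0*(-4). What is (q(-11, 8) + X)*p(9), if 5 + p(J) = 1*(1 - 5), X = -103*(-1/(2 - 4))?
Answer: 927/2 ≈ 463.50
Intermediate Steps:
q(d, C) = 0
X = -103/2 (X = -103/((-2*(-1))) = -103/2 ≈ -51.500)
p(J) = -9 (p(J) = -5 + 1*(1 - 5) = -5 + 1*(-4) = -5 - 4 = -9)
(q(-11, 8) + X)*p(9) = (0 - 103/2)*(-9) = -103/2*(-9) = 927/2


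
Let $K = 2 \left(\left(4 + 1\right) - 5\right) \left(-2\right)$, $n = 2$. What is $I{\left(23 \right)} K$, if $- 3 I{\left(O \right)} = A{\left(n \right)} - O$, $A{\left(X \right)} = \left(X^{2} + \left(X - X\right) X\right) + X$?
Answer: $0$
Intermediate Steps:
$A{\left(X \right)} = X + X^{2}$ ($A{\left(X \right)} = \left(X^{2} + 0 X\right) + X = \left(X^{2} + 0\right) + X = X^{2} + X = X + X^{2}$)
$I{\left(O \right)} = -2 + \frac{O}{3}$ ($I{\left(O \right)} = - \frac{2 \left(1 + 2\right) - O}{3} = - \frac{2 \cdot 3 - O}{3} = - \frac{6 - O}{3} = -2 + \frac{O}{3}$)
$K = 0$ ($K = 2 \left(5 - 5\right) \left(-2\right) = 2 \cdot 0 \left(-2\right) = 0 \left(-2\right) = 0$)
$I{\left(23 \right)} K = \left(-2 + \frac{1}{3} \cdot 23\right) 0 = \left(-2 + \frac{23}{3}\right) 0 = \frac{17}{3} \cdot 0 = 0$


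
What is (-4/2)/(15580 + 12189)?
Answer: -2/27769 ≈ -7.2023e-5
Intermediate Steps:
(-4/2)/(15580 + 12189) = -4*1/2/27769 = -2*1/27769 = -2/27769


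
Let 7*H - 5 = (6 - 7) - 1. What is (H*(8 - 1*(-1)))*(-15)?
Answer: -405/7 ≈ -57.857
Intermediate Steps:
H = 3/7 (H = 5/7 + ((6 - 7) - 1)/7 = 5/7 + (-1 - 1)/7 = 5/7 + (⅐)*(-2) = 5/7 - 2/7 = 3/7 ≈ 0.42857)
(H*(8 - 1*(-1)))*(-15) = (3*(8 - 1*(-1))/7)*(-15) = (3*(8 + 1)/7)*(-15) = ((3/7)*9)*(-15) = (27/7)*(-15) = -405/7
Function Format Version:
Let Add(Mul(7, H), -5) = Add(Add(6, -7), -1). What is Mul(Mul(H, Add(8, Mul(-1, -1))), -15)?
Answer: Rational(-405, 7) ≈ -57.857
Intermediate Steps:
H = Rational(3, 7) (H = Add(Rational(5, 7), Mul(Rational(1, 7), Add(Add(6, -7), -1))) = Add(Rational(5, 7), Mul(Rational(1, 7), Add(-1, -1))) = Add(Rational(5, 7), Mul(Rational(1, 7), -2)) = Add(Rational(5, 7), Rational(-2, 7)) = Rational(3, 7) ≈ 0.42857)
Mul(Mul(H, Add(8, Mul(-1, -1))), -15) = Mul(Mul(Rational(3, 7), Add(8, Mul(-1, -1))), -15) = Mul(Mul(Rational(3, 7), Add(8, 1)), -15) = Mul(Mul(Rational(3, 7), 9), -15) = Mul(Rational(27, 7), -15) = Rational(-405, 7)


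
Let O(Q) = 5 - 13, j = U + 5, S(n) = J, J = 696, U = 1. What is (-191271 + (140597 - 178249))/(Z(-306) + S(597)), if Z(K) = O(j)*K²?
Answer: 228923/748392 ≈ 0.30589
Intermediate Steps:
S(n) = 696
j = 6 (j = 1 + 5 = 6)
O(Q) = -8
Z(K) = -8*K²
(-191271 + (140597 - 178249))/(Z(-306) + S(597)) = (-191271 + (140597 - 178249))/(-8*(-306)² + 696) = (-191271 - 37652)/(-8*93636 + 696) = -228923/(-749088 + 696) = -228923/(-748392) = -228923*(-1/748392) = 228923/748392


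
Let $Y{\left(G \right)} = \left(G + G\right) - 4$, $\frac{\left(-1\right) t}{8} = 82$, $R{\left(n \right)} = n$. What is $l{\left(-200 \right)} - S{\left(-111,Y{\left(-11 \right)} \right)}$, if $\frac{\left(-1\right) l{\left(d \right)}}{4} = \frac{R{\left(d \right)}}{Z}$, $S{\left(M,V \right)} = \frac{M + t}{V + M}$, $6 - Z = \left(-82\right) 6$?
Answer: $- \frac{136183}{34113} \approx -3.9921$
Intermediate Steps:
$t = -656$ ($t = \left(-8\right) 82 = -656$)
$Z = 498$ ($Z = 6 - \left(-82\right) 6 = 6 - -492 = 6 + 492 = 498$)
$Y{\left(G \right)} = -4 + 2 G$ ($Y{\left(G \right)} = 2 G - 4 = -4 + 2 G$)
$S{\left(M,V \right)} = \frac{-656 + M}{M + V}$ ($S{\left(M,V \right)} = \frac{M - 656}{V + M} = \frac{-656 + M}{M + V}$)
$l{\left(d \right)} = - \frac{2 d}{249}$ ($l{\left(d \right)} = - 4 \frac{d}{498} = - \frac{2 d}{249}$)
$l{\left(-200 \right)} - S{\left(-111,Y{\left(-11 \right)} \right)} = \left(- \frac{2}{249}\right) \left(-200\right) - \frac{-656 - 111}{-111 + \left(-4 + 2 \left(-11\right)\right)} = \frac{400}{249} - \frac{1}{-111 - 26} \left(-767\right) = \frac{400}{249} - \frac{1}{-137} \left(-767\right) = \frac{400}{249} - \left(- \frac{1}{137}\right) \left(-767\right) = \frac{400}{249} - \frac{767}{137} = - \frac{136183}{34113}$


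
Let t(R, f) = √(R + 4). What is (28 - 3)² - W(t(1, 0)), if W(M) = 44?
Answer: 581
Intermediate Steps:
t(R, f) = √(4 + R)
(28 - 3)² - W(t(1, 0)) = (28 - 3)² - 1*44 = 25² - 44 = 625 - 44 = 581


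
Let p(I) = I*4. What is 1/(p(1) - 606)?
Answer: -1/602 ≈ -0.0016611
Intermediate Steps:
p(I) = 4*I
1/(p(1) - 606) = 1/(4*1 - 606) = 1/(4 - 606) = 1/(-602) = -1/602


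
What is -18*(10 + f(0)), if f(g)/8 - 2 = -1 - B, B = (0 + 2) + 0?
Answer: -36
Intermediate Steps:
B = 2 (B = 2 + 0 = 2)
f(g) = -8 (f(g) = 16 + 8*(-1 - 1*2) = 16 + 8*(-1 - 2) = 16 + 8*(-3) = 16 - 24 = -8)
-18*(10 + f(0)) = -18*(10 - 8) = -18*2 = -36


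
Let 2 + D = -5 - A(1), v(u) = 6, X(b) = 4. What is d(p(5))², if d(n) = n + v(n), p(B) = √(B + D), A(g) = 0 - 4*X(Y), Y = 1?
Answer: (6 + √14)² ≈ 94.900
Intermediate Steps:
A(g) = -16 (A(g) = 0 - 4*4 = 0 - 16 = -16)
D = 9 (D = -2 + (-5 - 1*(-16)) = -2 + (-5 + 16) = -2 + 11 = 9)
p(B) = √(9 + B) (p(B) = √(B + 9) = √(9 + B))
d(n) = 6 + n (d(n) = n + 6 = 6 + n)
d(p(5))² = (6 + √(9 + 5))² = (6 + √14)²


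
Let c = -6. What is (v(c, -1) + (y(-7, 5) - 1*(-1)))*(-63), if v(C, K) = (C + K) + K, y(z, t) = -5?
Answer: 756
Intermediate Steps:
v(C, K) = C + 2*K
(v(c, -1) + (y(-7, 5) - 1*(-1)))*(-63) = ((-6 + 2*(-1)) + (-5 - 1*(-1)))*(-63) = ((-6 - 2) + (-5 + 1))*(-63) = (-8 - 4)*(-63) = -12*(-63) = 756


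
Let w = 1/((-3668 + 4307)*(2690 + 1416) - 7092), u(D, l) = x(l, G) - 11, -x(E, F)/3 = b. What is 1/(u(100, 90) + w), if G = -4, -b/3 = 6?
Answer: 2616642/112515607 ≈ 0.023256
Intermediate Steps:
b = -18 (b = -3*6 = -18)
x(E, F) = 54 (x(E, F) = -3*(-18) = 54)
u(D, l) = 43 (u(D, l) = 54 - 11 = 43)
w = 1/2616642 (w = 1/(639*4106 - 7092) = 1/(2623734 - 7092) = 1/2616642 ≈ 3.8217e-7)
1/(u(100, 90) + w) = 1/(43 + 1/2616642) = 1/(112515607/2616642) = 2616642/112515607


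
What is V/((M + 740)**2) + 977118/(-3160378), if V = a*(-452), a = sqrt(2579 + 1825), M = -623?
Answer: -488559/1580189 - 904*sqrt(1101)/13689 ≈ -2.5004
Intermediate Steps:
a = 2*sqrt(1101) (a = sqrt(4404) = 2*sqrt(1101) ≈ 66.363)
V = -904*sqrt(1101) (V = (2*sqrt(1101))*(-452) = -904*sqrt(1101) ≈ -29996.)
V/((M + 740)**2) + 977118/(-3160378) = (-904*sqrt(1101))/((-623 + 740)**2) + 977118/(-3160378) = (-904*sqrt(1101))/(117**2) + 977118*(-1/3160378) = -904*sqrt(1101)/13689 - 488559/1580189 = -488559/1580189 - 904*sqrt(1101)/13689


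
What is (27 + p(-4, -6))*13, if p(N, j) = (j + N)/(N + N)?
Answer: 1469/4 ≈ 367.25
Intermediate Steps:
p(N, j) = (N + j)/(2*N) (p(N, j) = (N + j)/((2*N)) = (N + j)*(1/(2*N)) = (N + j)/(2*N))
(27 + p(-4, -6))*13 = (27 + (½)*(-4 - 6)/(-4))*13 = (27 + (½)*(-¼)*(-10))*13 = (27 + 5/4)*13 = (113/4)*13 = 1469/4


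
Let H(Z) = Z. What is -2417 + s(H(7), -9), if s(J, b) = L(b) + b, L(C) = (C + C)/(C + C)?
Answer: -2425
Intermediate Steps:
L(C) = 1 (L(C) = (2*C)/((2*C)) = (2*C)*(1/(2*C)) = 1)
s(J, b) = 1 + b
-2417 + s(H(7), -9) = -2417 + (1 - 9) = -2417 - 8 = -2425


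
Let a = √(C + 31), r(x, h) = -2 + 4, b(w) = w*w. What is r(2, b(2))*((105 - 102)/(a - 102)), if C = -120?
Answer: -612/10493 - 6*I*√89/10493 ≈ -0.058325 - 0.0053944*I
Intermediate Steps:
b(w) = w²
r(x, h) = 2
a = I*√89 (a = √(-120 + 31) = √(-89) = I*√89 ≈ 9.434*I)
r(2, b(2))*((105 - 102)/(a - 102)) = 2*((105 - 102)/(I*√89 - 102)) = 2*(3/(-102 + I*√89)) = 6/(-102 + I*√89)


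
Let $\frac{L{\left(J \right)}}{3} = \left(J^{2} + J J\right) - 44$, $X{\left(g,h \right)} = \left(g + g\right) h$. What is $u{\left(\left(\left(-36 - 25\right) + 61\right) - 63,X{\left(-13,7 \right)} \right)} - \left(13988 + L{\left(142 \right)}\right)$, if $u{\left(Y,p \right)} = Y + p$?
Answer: $-135085$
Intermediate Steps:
$X{\left(g,h \right)} = 2 g h$
$L{\left(J \right)} = -132 + 6 J^{2}$ ($L{\left(J \right)} = 3 \left(\left(J^{2} + J J\right) - 44\right) = 3 \left(\left(J^{2} + J^{2}\right) - 44\right) = 3 \left(2 J^{2} - 44\right) = 3 \left(-44 + 2 J^{2}\right) = -132 + 6 J^{2}$)
$u{\left(\left(\left(-36 - 25\right) + 61\right) - 63,X{\left(-13,7 \right)} \right)} - \left(13988 + L{\left(142 \right)}\right) = \left(\left(\left(\left(-36 - 25\right) + 61\right) - 63\right) + 2 \left(-13\right) 7\right) - \left(13856 + 120984\right) = \left(\left(\left(\left(-36 - 25\right) + 61\right) - 63\right) - 182\right) - \left(13856 + 120984\right) = \left(\left(\left(-61 + 61\right) - 63\right) - 182\right) - 134840 = \left(\left(0 - 63\right) - 182\right) - 134840 = \left(-63 - 182\right) - 134840 = -245 - 134840 = -135085$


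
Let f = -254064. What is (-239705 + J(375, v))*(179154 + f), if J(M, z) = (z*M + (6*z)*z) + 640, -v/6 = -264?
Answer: -1154308490610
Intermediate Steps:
v = 1584 (v = -6*(-264) = 1584)
J(M, z) = 640 + 6*z² + M*z (J(M, z) = (M*z + 6*z²) + 640 = (6*z² + M*z) + 640 = 640 + 6*z² + M*z)
(-239705 + J(375, v))*(179154 + f) = (-239705 + (640 + 6*1584² + 375*1584))*(179154 - 254064) = (-239705 + (640 + 6*2509056 + 594000))*(-74910) = (-239705 + (640 + 15054336 + 594000))*(-74910) = (-239705 + 15648976)*(-74910) = 15409271*(-74910) = -1154308490610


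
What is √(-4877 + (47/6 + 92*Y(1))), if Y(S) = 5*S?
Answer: I*√158730/6 ≈ 66.402*I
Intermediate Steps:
√(-4877 + (47/6 + 92*Y(1))) = √(-4877 + (47/6 + 92*(5*1))) = √(-4877 + (47*(⅙) + 92*5)) = √(-4877 + (47/6 + 460)) = √(-4877 + 2807/6) = √(-26455/6) = I*√158730/6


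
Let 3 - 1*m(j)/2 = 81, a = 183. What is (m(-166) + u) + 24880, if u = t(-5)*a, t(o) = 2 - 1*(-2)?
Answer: 25456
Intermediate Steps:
m(j) = -156 (m(j) = 6 - 2*81 = 6 - 162 = -156)
t(o) = 4 (t(o) = 2 + 2 = 4)
u = 732 (u = 4*183 = 732)
(m(-166) + u) + 24880 = (-156 + 732) + 24880 = 576 + 24880 = 25456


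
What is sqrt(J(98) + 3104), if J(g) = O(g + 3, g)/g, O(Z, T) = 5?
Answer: sqrt(608394)/14 ≈ 55.714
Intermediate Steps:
J(g) = 5/g
sqrt(J(98) + 3104) = sqrt(5/98 + 3104) = sqrt(304197/98) = sqrt(608394)/14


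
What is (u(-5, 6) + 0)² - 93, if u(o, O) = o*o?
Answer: 532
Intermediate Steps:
u(o, O) = o²
(u(-5, 6) + 0)² - 93 = ((-5)² + 0)² - 93 = (25 + 0)² - 93 = 25² - 93 = 625 - 93 = 532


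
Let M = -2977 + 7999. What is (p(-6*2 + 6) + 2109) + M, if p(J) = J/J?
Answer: 7132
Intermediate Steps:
p(J) = 1
M = 5022
(p(-6*2 + 6) + 2109) + M = (1 + 2109) + 5022 = 2110 + 5022 = 7132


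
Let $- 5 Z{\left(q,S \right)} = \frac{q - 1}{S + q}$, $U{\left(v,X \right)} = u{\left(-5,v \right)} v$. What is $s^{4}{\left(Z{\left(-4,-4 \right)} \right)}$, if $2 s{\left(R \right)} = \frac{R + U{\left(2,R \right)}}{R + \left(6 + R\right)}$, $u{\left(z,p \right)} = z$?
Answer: $\frac{43046721}{71639296} \approx 0.60088$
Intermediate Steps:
$U{\left(v,X \right)} = - 5 v$
$Z{\left(q,S \right)} = - \frac{-1 + q}{5 \left(S + q\right)}$ ($Z{\left(q,S \right)} = - \frac{\left(q - 1\right) \frac{1}{S + q}}{5} = - \frac{\left(-1 + q\right) \frac{1}{S + q}}{5} = - \frac{\frac{1}{S + q} \left(-1 + q\right)}{5} = - \frac{-1 + q}{5 \left(S + q\right)}$)
$s{\left(R \right)} = \frac{-10 + R}{2 \left(6 + 2 R\right)}$ ($s{\left(R \right)} = \frac{\left(R - 10\right) \frac{1}{R + \left(6 + R\right)}}{2} = \frac{\left(R - 10\right) \frac{1}{6 + 2 R}}{2} = \frac{\left(-10 + R\right) \frac{1}{6 + 2 R}}{2} = \frac{\frac{1}{6 + 2 R} \left(-10 + R\right)}{2} = \frac{-10 + R}{2 \left(6 + 2 R\right)}$)
$s^{4}{\left(Z{\left(-4,-4 \right)} \right)} = \left(\frac{-10 + \frac{1 - -4}{5 \left(-4 - 4\right)}}{4 \left(3 + \frac{1 - -4}{5 \left(-4 - 4\right)}\right)}\right)^{4} = \left(\frac{-10 + \frac{1 + 4}{5 \left(-8\right)}}{4 \left(3 + \frac{1 + 4}{5 \left(-8\right)}\right)}\right)^{4} = \left(\frac{-10 + \frac{1}{5} \left(- \frac{1}{8}\right) 5}{4 \left(3 + \frac{1}{5} \left(- \frac{1}{8}\right) 5\right)}\right)^{4} = \left(\frac{-10 - \frac{1}{8}}{4 \left(3 - \frac{1}{8}\right)}\right)^{4} = \left(\frac{1}{4} \frac{1}{\frac{23}{8}} \left(- \frac{81}{8}\right)\right)^{4} = \left(\frac{1}{4} \cdot \frac{8}{23} \left(- \frac{81}{8}\right)\right)^{4} = \left(- \frac{81}{92}\right)^{4} = \frac{43046721}{71639296}$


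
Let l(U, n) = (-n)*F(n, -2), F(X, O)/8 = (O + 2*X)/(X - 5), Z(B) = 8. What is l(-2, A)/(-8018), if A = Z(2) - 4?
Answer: -96/4009 ≈ -0.023946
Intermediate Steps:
F(X, O) = 8*(O + 2*X)/(-5 + X) (F(X, O) = 8*((O + 2*X)/(X - 5)) = 8*((O + 2*X)/(-5 + X)) = 8*(O + 2*X)/(-5 + X))
A = 4 (A = 8 - 4 = 4)
l(U, n) = -8*n*(-2 + 2*n)/(-5 + n) (l(U, n) = (-n)*(8*(-2 + 2*n)/(-5 + n)) = -8*n*(-2 + 2*n)/(-5 + n))
l(-2, A)/(-8018) = (16*4*(1 - 1*4)/(-5 + 4))/(-8018) = (16*4*(1 - 4)/(-1))*(-1/8018) = (16*4*(-1)*(-3))*(-1/8018) = 192*(-1/8018) = -96/4009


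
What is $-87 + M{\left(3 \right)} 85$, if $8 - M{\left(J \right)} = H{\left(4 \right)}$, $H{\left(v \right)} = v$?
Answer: $253$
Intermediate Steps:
$M{\left(J \right)} = 4$ ($M{\left(J \right)} = 8 - 4 = 4$)
$-87 + M{\left(3 \right)} 85 = -87 + 4 \cdot 85 = -87 + 340 = 253$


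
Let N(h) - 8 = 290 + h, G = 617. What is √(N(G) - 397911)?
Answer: 2*I*√99249 ≈ 630.08*I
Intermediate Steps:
N(h) = 298 + h (N(h) = 8 + (290 + h) = 298 + h)
√(N(G) - 397911) = √((298 + 617) - 397911) = √(915 - 397911) = √(-396996) = 2*I*√99249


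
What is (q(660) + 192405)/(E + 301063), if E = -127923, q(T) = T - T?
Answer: 38481/34628 ≈ 1.1113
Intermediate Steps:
q(T) = 0
(q(660) + 192405)/(E + 301063) = (0 + 192405)/(-127923 + 301063) = 192405/173140 = 192405*(1/173140) = 38481/34628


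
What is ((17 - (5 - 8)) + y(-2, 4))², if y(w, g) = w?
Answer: 324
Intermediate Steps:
((17 - (5 - 8)) + y(-2, 4))² = ((17 - (5 - 8)) - 2)² = ((17 - 1*(-3)) - 2)² = ((17 + 3) - 2)² = (20 - 2)² = 18² = 324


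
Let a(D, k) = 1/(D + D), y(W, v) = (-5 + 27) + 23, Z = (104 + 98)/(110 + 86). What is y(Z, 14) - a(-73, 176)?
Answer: 6571/146 ≈ 45.007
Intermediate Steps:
Z = 101/98 (Z = 202/196 = 202*(1/196) = 101/98 ≈ 1.0306)
y(W, v) = 45 (y(W, v) = 22 + 23 = 45)
a(D, k) = 1/(2*D)
y(Z, 14) - a(-73, 176) = 45 - 1/(2*(-73)) = 45 - (-1)/(2*73) = 45 - 1*(-1/146) = 45 + 1/146 = 6571/146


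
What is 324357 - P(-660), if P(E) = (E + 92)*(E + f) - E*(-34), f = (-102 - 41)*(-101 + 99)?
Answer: 134365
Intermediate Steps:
f = 286 (f = -143*(-2) = 286)
P(E) = 34*E + (92 + E)*(286 + E) (P(E) = (E + 92)*(E + 286) - E*(-34) = (92 + E)*(286 + E) - (-34)*E = (92 + E)*(286 + E) + 34*E = 34*E + (92 + E)*(286 + E))
324357 - P(-660) = 324357 - (26312 + (-660)² + 412*(-660)) = 324357 - (26312 + 435600 - 271920) = 324357 - 1*189992 = 324357 - 189992 = 134365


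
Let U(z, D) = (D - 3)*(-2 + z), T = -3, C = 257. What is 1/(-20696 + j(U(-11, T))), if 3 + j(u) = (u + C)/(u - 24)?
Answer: -54/1117411 ≈ -4.8326e-5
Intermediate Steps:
U(z, D) = (-3 + D)*(-2 + z)
j(u) = -3 + (257 + u)/(-24 + u) (j(u) = -3 + (u + 257)/(u - 24) = -3 + (257 + u)/(-24 + u))
1/(-20696 + j(U(-11, T))) = 1/(-20696 + (329 - 2*(6 - 3*(-11) - 2*(-3) - 3*(-11)))/(-24 + (6 - 3*(-11) - 2*(-3) - 3*(-11)))) = 1/(-20696 + (329 - 2*(6 + 33 + 6 + 33))/(-24 + (6 + 33 + 6 + 33))) = 1/(-20696 + (329 - 2*78)/(-24 + 78)) = 1/(-20696 + (329 - 156)/54) = 1/(-20696 + (1/54)*173) = 1/(-20696 + 173/54) = 1/(-1117411/54) = -54/1117411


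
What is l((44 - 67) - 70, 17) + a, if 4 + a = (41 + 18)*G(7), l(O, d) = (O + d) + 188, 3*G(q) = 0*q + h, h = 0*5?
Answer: 108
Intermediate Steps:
h = 0
G(q) = 0 (G(q) = (0*q + 0)/3 = (0 + 0)/3 = (⅓)*0 = 0)
l(O, d) = 188 + O + d
a = -4 (a = -4 + (41 + 18)*0 = -4 + 59*0 = -4 + 0 = -4)
l((44 - 67) - 70, 17) + a = (188 + ((44 - 67) - 70) + 17) - 4 = (188 + (-23 - 70) + 17) - 4 = (188 - 93 + 17) - 4 = 112 - 4 = 108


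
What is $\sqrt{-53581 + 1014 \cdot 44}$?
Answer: $i \sqrt{8965} \approx 94.684 i$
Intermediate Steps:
$\sqrt{-53581 + 1014 \cdot 44} = \sqrt{-53581 + 44616} = \sqrt{-8965} = i \sqrt{8965}$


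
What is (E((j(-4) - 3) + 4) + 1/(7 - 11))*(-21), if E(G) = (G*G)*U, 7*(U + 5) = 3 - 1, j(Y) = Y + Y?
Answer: 19425/4 ≈ 4856.3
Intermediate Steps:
j(Y) = 2*Y
U = -33/7 (U = -5 + (3 - 1)/7 = -5 + (⅐)*2 = -5 + 2/7 = -33/7 ≈ -4.7143)
E(G) = -33*G²/7 (E(G) = (G*G)*(-33/7) = G²*(-33/7) = -33*G²/7)
(E((j(-4) - 3) + 4) + 1/(7 - 11))*(-21) = (-33*((2*(-4) - 3) + 4)²/7 + 1/(7 - 11))*(-21) = (-33*((-8 - 3) + 4)²/7 + 1/(-4))*(-21) = (-33*(-11 + 4)²/7 - ¼)*(-21) = (-33/7*(-7)² - ¼)*(-21) = (-33/7*49 - ¼)*(-21) = (-231 - ¼)*(-21) = -925/4*(-21) = 19425/4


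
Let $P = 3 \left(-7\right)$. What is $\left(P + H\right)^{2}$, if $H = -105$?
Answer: $15876$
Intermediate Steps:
$P = -21$
$\left(P + H\right)^{2} = \left(-21 - 105\right)^{2} = \left(-126\right)^{2} = 15876$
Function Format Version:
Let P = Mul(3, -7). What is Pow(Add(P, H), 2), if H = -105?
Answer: 15876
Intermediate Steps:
P = -21
Pow(Add(P, H), 2) = Pow(Add(-21, -105), 2) = Pow(-126, 2) = 15876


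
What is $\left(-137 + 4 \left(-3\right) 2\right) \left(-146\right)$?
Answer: $23506$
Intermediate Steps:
$\left(-137 + 4 \left(-3\right) 2\right) \left(-146\right) = \left(-137 - 24\right) \left(-146\right) = \left(-161\right) \left(-146\right) = 23506$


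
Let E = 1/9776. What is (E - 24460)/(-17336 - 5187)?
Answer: 239120959/220184848 ≈ 1.0860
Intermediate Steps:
E = 1/9776 ≈ 0.00010229
(E - 24460)/(-17336 - 5187) = (1/9776 - 24460)/(-17336 - 5187) = -239120959/9776/(-22523) = -239120959/9776*(-1/22523) = 239120959/220184848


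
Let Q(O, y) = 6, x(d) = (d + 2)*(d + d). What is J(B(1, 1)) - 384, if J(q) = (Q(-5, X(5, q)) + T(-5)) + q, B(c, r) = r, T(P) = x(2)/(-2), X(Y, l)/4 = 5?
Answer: -385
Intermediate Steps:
x(d) = 2*d*(2 + d) (x(d) = (2 + d)*(2*d) = 2*d*(2 + d))
X(Y, l) = 20 (X(Y, l) = 4*5 = 20)
T(P) = -8 (T(P) = (2*2*(2 + 2))/(-2) = (2*2*4)*(-½) = 16*(-½) = -8)
J(q) = -2 + q (J(q) = (6 - 8) + q = -2 + q)
J(B(1, 1)) - 384 = (-2 + 1) - 384 = -1 - 384 = -385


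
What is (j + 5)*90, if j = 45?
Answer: 4500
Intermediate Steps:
(j + 5)*90 = (45 + 5)*90 = 50*90 = 4500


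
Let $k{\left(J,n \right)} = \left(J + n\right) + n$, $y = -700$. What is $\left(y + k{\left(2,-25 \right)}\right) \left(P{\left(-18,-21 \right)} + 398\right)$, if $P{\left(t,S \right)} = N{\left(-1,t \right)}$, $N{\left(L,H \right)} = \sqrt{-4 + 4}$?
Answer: $-297704$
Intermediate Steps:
$k{\left(J,n \right)} = J + 2 n$
$N{\left(L,H \right)} = 0$ ($N{\left(L,H \right)} = \sqrt{0} = 0$)
$P{\left(t,S \right)} = 0$
$\left(y + k{\left(2,-25 \right)}\right) \left(P{\left(-18,-21 \right)} + 398\right) = \left(-700 + \left(2 + 2 \left(-25\right)\right)\right) \left(0 + 398\right) = \left(-700 + \left(2 - 50\right)\right) 398 = \left(-700 - 48\right) 398 = \left(-748\right) 398 = -297704$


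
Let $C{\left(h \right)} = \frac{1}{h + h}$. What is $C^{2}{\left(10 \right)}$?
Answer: $\frac{1}{400} \approx 0.0025$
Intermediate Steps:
$C{\left(h \right)} = \frac{1}{2 h}$
$C^{2}{\left(10 \right)} = \left(\frac{1}{2 \cdot 10}\right)^{2} = \left(\frac{1}{2} \cdot \frac{1}{10}\right)^{2} = \left(\frac{1}{20}\right)^{2} = \frac{1}{400}$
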